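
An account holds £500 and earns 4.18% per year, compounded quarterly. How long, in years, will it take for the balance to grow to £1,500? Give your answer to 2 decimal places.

26.42 years

(1 + 0.01045)^(4t) = 1,500/500 = 3.
4t·ln(1 + 0.01045) = ln(3); 4t = 1.0986/0.0103958 ≈ 105.6787.
t ≈ 26.4197 years.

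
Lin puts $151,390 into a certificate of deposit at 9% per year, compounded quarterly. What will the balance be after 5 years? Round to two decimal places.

$236,245.49

Growth factor = (1 + 0.0225)^20 ≈ 1.56050920068.
A ≈ 151,390 × 1.56050920068 ≈ 236,245.4879.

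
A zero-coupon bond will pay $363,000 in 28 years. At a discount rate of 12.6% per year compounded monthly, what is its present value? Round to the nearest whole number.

Growth factor = (1 + 0.0105)^336 ≈ 33.4351132101.
P = 363,000/33.4351132101 ≈ 10,856.8497.

$10,857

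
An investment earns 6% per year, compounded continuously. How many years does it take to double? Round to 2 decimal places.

e^(0.06t) = 2, so 0.06t = ln 2 ≈ 0.69315.
t ≈ 0.69315/0.06 ≈ 11.5525.

11.55 years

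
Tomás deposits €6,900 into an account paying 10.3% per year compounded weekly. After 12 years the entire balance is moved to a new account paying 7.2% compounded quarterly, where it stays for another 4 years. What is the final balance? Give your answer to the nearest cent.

After 12 years at 10.3%: 6,900 × 3.437613562 ≈ 23,719.5336.
Then 4 years at 7.2%: 23,719.5336 × 1.3303455095 ≈ 31,555.1750.

€31,555.17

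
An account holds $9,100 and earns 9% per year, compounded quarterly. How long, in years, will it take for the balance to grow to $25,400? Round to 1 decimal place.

(1 + 0.0225)^(4t) = 25,400/9,100 = 2.7912.
4t·ln(1 + 0.0225) = ln(2.7912); 4t = 1.0265/0.0222506 ≈ 46.1324.
t ≈ 11.5331 years.

11.5 years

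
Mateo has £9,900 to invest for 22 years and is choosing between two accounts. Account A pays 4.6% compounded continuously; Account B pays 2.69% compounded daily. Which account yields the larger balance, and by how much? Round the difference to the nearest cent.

Account A growth factor: e^(0.046·22) = e^1.012 ≈ 2.7510977119; balance ≈ 27,235.8673.
Account B growth factor: (1 + 0.0269/365)^8030 ≈ 1.8071991099; balance ≈ 17,891.2712.
Account A is larger by 9,344.5962.

Account A, by £9,344.60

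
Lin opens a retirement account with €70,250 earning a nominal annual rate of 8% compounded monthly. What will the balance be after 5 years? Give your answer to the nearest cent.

€104,661.66

Periodic rate = 8%/12 = 0.00666667; periods = 12·5 = 60.
A = 70,250·(1 + 0.08/12)^60 ≈ 70,250·1.4898457083 ≈ 104,661.6610.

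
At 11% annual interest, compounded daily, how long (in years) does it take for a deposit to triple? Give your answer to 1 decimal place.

(1 + 0.00030137)^(365t) = 3.
365t = ln 3 / ln(1 + 0.00030137) ≈ 1.0986/0.000301324 ≈ 3645.9446.
t ≈ 9.9889.

10.0 years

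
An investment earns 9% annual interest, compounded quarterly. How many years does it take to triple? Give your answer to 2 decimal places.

12.34 years

(1 + 0.0225)^(4t) = 3.
4t = ln 3 / ln(1 + 0.0225) ≈ 1.0986/0.0222506 ≈ 49.3745.
t ≈ 12.3436.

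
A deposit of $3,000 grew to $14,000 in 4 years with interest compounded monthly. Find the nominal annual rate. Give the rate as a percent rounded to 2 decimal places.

The 48-period growth factor is 14,000/3,000 = 4.66667.
r/12 = 4.66667^(1/48) − 1 ≈ 0.0326131, so r ≈ 12·0.0326131 = 39.13575%.

39.14%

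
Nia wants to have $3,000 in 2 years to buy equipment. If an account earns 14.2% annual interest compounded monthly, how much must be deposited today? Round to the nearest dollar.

$2,262

Growth factor = (1 + 0.142/12)^24 ≈ 1.326220021.
P = 3,000/1.326220021 ≈ 2,262.0681.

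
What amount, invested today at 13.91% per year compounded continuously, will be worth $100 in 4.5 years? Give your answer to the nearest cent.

P = A·e^(−rt) = 100·e^(−0.62595).
e^(−0.62595) ≈ 0.53475317, so P ≈ 53.4753.

$53.48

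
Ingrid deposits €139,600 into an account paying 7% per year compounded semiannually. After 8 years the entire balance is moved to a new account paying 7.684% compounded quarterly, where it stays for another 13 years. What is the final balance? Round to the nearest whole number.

After 8 years at 7%: 139,600 × 1.73398603983 ≈ 242,064.4512.
Then 13 years at 7.684%: 242,064.4512 × 2.68974529979 ≈ 651,091.7198.

€651,092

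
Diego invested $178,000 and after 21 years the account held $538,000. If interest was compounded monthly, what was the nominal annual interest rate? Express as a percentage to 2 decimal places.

(1 + r/12)^252 = 538,000/178,000 = 3.02247.
1 + r/12 = 3.02247^(1/252) ≈ 1.004399, so r/12 ≈ 0.00439883.
r ≈ 12·0.00439883 = 5.27860%.

5.28%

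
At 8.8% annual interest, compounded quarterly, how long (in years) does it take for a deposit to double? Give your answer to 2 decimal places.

7.96 years

(1 + 0.022)^(4t) = 2.
4t = ln 2 / ln(1 + 0.022) ≈ 0.69315/0.0217615 ≈ 31.8520.
t ≈ 7.9630.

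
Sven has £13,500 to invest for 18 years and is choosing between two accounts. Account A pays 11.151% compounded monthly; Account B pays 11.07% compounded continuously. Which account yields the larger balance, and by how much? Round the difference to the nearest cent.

Account A, by £527.33

Account A growth factor: (1 + 0.0092925)^216 ≈ 7.3736402618; balance ≈ 99,544.1435.
Account B growth factor: e^(0.1107·18) = e^1.9926 ≈ 7.334578898; balance ≈ 99,016.8151.
Account A is larger by 527.3284.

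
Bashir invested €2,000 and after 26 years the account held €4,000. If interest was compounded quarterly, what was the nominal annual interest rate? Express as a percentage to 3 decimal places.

2.675%

(1 + r/4)^104 = 4,000/2,000 = 2.
1 + r/4 = 2^(1/104) ≈ 1.006687, so r/4 ≈ 0.00668714.
r ≈ 4·0.00668714 = 2.67485%.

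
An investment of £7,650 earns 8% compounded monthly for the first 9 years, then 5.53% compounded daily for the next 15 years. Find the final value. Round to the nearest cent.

£35,936.50

After 9 years at 8%: 7,650 × 2.0495302358 ≈ 15,678.9063.
Then 15 years at 5.53%: 15,678.9063 × 2.2920283523 ≈ 35,936.4978.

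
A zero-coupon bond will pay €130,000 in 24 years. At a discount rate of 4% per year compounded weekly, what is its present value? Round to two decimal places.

Periodic rate = 4%/52 = 0.000769231; 1248 periods.
P = 130,000/(1 + 0.04/52)^1248 ≈ 130,000/2.61073282679 ≈ 49,794.4480.

€49,794.45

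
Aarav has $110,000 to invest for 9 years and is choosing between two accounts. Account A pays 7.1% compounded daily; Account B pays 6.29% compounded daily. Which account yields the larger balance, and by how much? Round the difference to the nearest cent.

Account A, by $14,648.62

Account A growth factor: (1 + 0.071/365)^3285 ≈ 1.89446761809; balance ≈ 208,391.4380.
Account B growth factor: (1 + 0.0629/365)^3285 ≈ 1.76129833591; balance ≈ 193,742.8169.
Account A is larger by 14,648.6210.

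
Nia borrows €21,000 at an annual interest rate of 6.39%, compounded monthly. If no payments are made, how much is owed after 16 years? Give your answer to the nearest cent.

€58,218.89

Periodic rate = 6.39%/12 = 0.005325; periods = 12·16 = 192.
A = 21,000·(1 + 0.005325)^192 ≈ 21,000·2.7723282349 ≈ 58,218.8929.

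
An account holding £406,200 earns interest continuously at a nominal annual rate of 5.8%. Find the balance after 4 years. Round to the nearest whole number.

£512,267

A = P·e^(rt) = 406,200·e^(0.058·4) = 406,200·e^0.232.
e^0.232 ≈ 1.26111972883, so A ≈ 512,266.8339.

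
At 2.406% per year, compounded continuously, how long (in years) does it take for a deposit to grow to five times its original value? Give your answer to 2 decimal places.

e^(0.02406t) = 5, so 0.02406t = ln 5 ≈ 1.6094.
t ≈ 1.6094/0.02406 ≈ 66.8927.

66.89 years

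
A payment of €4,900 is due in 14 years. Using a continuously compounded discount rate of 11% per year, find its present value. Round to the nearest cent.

€1,050.47

P = A·e^(−rt) = 4,900·e^(−1.54).
e^(−1.54) ≈ 0.2143811014, so P ≈ 1,050.4674.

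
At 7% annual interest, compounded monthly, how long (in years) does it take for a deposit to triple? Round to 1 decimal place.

(1 + 0.00583333)^(12t) = 3.
12t = ln 3 / ln(1 + 0.00583333) ≈ 1.0986/0.00581639 ≈ 188.8823.
t ≈ 15.7402.

15.7 years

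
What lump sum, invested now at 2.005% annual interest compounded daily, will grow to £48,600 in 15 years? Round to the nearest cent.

Growth factor = (1 + 0.02005/365)^5475 ≈ 1.3508604232.
P = 48,600/1.3508604232 ≈ 35,977.0700.

£35,977.07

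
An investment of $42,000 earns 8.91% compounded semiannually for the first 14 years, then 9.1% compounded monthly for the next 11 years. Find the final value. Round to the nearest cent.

$385,794.95

Phase 1: 42,000·(1 + 0.04455)^28 ≈ 142,320.6196.
Phase 2: 142,320.6196·(1 + 0.091/12)^132 ≈ 385,794.9529.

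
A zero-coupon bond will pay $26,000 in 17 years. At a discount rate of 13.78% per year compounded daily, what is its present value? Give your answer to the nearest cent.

Growth factor = (1 + 0.1378/365)^6205 ≈ 10.403662477.
P = 26,000/10.403662477 ≈ 2,499.1199.

$2,499.12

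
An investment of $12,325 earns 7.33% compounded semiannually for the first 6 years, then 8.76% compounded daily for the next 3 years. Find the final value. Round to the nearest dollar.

Phase 1: 12,325·(1 + 0.03665)^12 ≈ 18,983.3455.
Phase 2: 18,983.3455·(1 + 0.00024)^1095 ≈ 24,688.3263.

$24,688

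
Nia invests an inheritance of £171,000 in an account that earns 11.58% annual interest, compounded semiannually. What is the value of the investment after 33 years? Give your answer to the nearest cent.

Periodic rate = 11.58%/2 = 0.0579; periods = 2·33 = 66.
A = 171,000·(1 + 0.0579)^66 ≈ 171,000·41.05298406582 ≈ 7,020,060.2753.

£7,020,060.28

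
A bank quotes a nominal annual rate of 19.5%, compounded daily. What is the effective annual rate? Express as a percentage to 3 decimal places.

EAR = (1 + 19.5%/365)^365 − 1 = (1 + 0.000534247)^365 − 1.
(1 + 0.000534247)^365 ≈ 1.215248, so EAR ≈ 21.52477%.

21.525%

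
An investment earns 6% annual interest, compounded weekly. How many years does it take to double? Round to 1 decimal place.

11.6 years

(1 + 0.00115385)^(52t) = 2.
52t = ln 2 / ln(1 + 0.00115385) ≈ 0.69315/0.00115318 ≈ 601.0741.
t ≈ 11.5591.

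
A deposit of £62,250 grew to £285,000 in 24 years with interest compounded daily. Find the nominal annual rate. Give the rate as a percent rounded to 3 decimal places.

6.339%

The 8760-period growth factor is 285,000/62,250 = 4.57831.
r/365 = 4.57831^(1/8760) − 1 ≈ 0.000173683, so r ≈ 365·0.000173683 = 6.33943%.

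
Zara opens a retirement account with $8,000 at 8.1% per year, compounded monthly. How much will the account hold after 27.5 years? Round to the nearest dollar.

Periodic rate = 8.1%/12 = 0.00675; periods = 12·27.5 = 330.
A = 8,000·(1 + 0.00675)^330 ≈ 8,000·9.2074767785 ≈ 73,659.8142.

$73,660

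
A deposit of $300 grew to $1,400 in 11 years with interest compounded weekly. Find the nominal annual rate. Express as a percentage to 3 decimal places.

The 572-period growth factor is 1,400/300 = 4.66667.
r/52 = 4.66667^(1/572) − 1 ≈ 0.00269672, so r ≈ 52·0.00269672 = 14.02292%.

14.023%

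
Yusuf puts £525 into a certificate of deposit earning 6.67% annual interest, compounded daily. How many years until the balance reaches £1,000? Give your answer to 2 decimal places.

(1 + 0.00018274)^(365t) = 1,000/525 = 1.9048.
365t·ln(1 + 0.00018274) = ln(1.9048); 365t = 0.64436/0.000182723 ≈ 3526.4138.
t ≈ 9.6614 years.

9.66 years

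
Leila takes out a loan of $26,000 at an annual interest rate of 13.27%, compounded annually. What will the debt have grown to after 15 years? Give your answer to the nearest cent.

$168,537.62

Growth factor = (1 + 0.1327)^15 ≈ 6.48221613713.
A ≈ 26,000 × 6.48221613713 ≈ 168,537.6196.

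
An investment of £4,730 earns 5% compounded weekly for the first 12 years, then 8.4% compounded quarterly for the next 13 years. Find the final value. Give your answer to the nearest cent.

Phase 1: 4,730·(1 + 0.05/52)^624 ≈ 8,616.1377.
Phase 2: 8,616.1377·(1 + 0.021)^52 ≈ 25,389.3289.

£25,389.33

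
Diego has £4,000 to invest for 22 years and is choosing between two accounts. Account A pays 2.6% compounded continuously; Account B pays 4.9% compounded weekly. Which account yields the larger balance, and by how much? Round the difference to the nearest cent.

Account B, by £4,661.99

Account A growth factor: e^(0.026·22) = e^0.572 ≈ 1.771807124; balance ≈ 7,087.2285.
Account B growth factor: (1 + 0.049/52)^1144 ≈ 2.9373047671; balance ≈ 11,749.2191.
Account B is larger by 4,661.9906.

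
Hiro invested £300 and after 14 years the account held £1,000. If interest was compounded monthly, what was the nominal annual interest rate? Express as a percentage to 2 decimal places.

The 168-period growth factor is 1,000/300 = 3.33333.
r/12 = 3.33333^(1/168) − 1 ≈ 0.00719225, so r ≈ 12·0.00719225 = 8.63069%.

8.63%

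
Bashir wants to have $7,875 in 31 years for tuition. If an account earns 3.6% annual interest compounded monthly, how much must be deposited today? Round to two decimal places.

$2,584.07

Growth factor = (1 + 0.003)^372 ≈ 3.047523643.
P = 7,875/3.047523643 ≈ 2,584.0653.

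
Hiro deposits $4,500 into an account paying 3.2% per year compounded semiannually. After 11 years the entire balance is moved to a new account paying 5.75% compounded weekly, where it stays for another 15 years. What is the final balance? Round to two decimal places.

Phase 1: 4,500·(1 + 0.016)^22 ≈ 6,380.7847.
Phase 2: 6,380.7847·(1 + 0.0575/52)^780 ≈ 15,109.3622.

$15,109.36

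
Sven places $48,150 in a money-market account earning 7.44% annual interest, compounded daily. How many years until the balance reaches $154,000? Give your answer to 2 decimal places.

(1 + 0.000203836)^(365t) = 154,000/48,150 = 3.1983.
365t·ln(1 + 0.000203836) = ln(3.1983); 365t = 1.1626/0.000203815 ≈ 5704.3512.
t ≈ 15.6284 years.

15.63 years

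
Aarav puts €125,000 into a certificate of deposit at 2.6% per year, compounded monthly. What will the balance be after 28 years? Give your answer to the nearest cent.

Periodic rate = 2.6%/12 = 0.00216667; periods = 12·28 = 336.
A = 125,000·(1 + 0.026/12)^336 ≈ 125,000·2.06930431415 ≈ 258,663.0393.

€258,663.04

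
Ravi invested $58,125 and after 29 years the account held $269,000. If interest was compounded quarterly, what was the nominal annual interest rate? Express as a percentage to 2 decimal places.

The 116-period growth factor is 269,000/58,125 = 4.62796.
r/4 = 4.62796^(1/116) − 1 ≈ 0.0132955, so r ≈ 4·0.0132955 = 5.31820%.

5.32%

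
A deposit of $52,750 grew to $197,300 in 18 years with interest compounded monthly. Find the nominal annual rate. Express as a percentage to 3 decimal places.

7.351%

(1 + r/12)^216 = 197,300/52,750 = 3.74028.
1 + r/12 = 3.74028^(1/216) ≈ 1.006126, so r/12 ≈ 0.00612592.
r ≈ 12·0.00612592 = 7.35110%.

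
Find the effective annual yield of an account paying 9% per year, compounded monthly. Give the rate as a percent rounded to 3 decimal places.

9.381%

One year is 12 periods at 0.0075 each: (1 + 0.0075)^12 ≈ 1.093807.
EAR = 1.093807 − 1 ≈ 9.38069%.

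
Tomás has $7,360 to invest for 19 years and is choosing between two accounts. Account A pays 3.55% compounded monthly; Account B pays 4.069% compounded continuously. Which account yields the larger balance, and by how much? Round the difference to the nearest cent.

Account B, by $1,511.72

Account A growth factor: (1 + 0.0355/12)^228 ≈ 1.9610974998; balance ≈ 14,433.6776.
Account B growth factor: e^(0.04069·19) = e^0.77311 ≈ 2.1664935824; balance ≈ 15,945.3928.
Account B is larger by 1,511.7152.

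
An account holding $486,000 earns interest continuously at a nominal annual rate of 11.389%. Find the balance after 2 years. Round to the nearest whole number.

$610,323

A = P·e^(rt) = 486,000·e^(0.11389·2) = 486,000·e^0.22778.
e^0.22778 ≈ 1.25580901706, so A ≈ 610,323.1823.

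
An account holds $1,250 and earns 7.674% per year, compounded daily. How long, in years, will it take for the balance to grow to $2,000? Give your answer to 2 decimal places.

6.13 years

(1 + 0.000210247)^(365t) = 2,000/1,250 = 1.6.
365t·ln(1 + 0.000210247) = ln(1.6); 365t = 0.47/0.000210224 ≈ 2235.7227.
t ≈ 6.1253 years.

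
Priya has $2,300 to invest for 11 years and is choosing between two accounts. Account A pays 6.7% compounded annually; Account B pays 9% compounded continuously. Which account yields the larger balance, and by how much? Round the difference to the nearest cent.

A: (1 + 0.067)^11 ≈ 2.040838383, so 2,300 × 2.040838383 ≈ 4,693.9283.
B: e^(0.09·11) = e^0.99 ≈ 2.691234472, so 2,300 × 2.691234472 ≈ 6,189.8393.
Difference ≈ 1,495.9110 in favor of B.

Account B, by $1,495.91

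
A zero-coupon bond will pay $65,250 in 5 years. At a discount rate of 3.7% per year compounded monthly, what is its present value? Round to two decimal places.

$54,244.99

Growth factor = (1 + 0.037/12)^60 ≈ 1.2028760247.
P = 65,250/1.2028760247 ≈ 54,244.9917.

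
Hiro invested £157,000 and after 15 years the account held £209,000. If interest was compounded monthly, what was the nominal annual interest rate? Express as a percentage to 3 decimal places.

1.909%

The 180-period growth factor is 209,000/157,000 = 1.33121.
r/12 = 1.33121^(1/180) − 1 ≈ 0.00159064, so r ≈ 12·0.00159064 = 1.90877%.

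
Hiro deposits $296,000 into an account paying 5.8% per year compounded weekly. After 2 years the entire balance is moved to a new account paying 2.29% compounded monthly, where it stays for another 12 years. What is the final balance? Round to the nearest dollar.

$437,393

After 2 years at 5.8%: 296,000 × 1.12292327926 ≈ 332,385.2907.
Then 12 years at 2.29%: 332,385.2907 × 1.31592274676 ≈ 437,393.3647.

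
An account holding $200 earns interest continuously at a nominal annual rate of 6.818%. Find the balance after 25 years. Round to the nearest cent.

A = P·e^(rt) = 200·e^(0.06818·25) = 200·e^1.7045.
e^1.7045 ≈ 5.498635662, so A ≈ 1,099.7271.

$1,099.73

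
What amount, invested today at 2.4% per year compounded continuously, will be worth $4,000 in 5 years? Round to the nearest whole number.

P = A·e^(−rt) = 4,000·e^(−0.12).
e^(−0.12) ≈ 0.8869204367, so P ≈ 3,547.6817.

$3,548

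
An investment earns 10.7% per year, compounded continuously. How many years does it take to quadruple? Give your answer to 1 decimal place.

13.0 years

e^(0.107t) = 4, so 0.107t = ln 4 ≈ 1.3863.
t ≈ 1.3863/0.107 ≈ 12.9560.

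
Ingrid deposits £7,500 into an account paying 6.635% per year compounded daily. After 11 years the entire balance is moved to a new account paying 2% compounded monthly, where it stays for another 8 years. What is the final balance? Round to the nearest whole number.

After 11 years at 6.635%: 7,500 × 2.0746317575 ≈ 15,559.7382.
Then 8 years at 2%: 15,559.7382 × 1.1733545869 ≈ 18,257.0902.

£18,257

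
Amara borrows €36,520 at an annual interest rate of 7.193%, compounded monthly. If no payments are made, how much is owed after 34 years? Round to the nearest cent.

Growth factor = (1 + 0.07193/12)^408 ≈ 11.453775715.
A ≈ 36,520 × 11.453775715 ≈ 418,291.8891.

€418,291.89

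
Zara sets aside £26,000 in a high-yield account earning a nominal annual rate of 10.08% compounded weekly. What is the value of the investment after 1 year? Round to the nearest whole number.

£28,755

Periodic rate = 10.08%/52 = 0.00193846; periods = 52·1 = 52.
A = 26,000·(1 + 0.1008/52)^52 ≈ 26,000·1.1059474934 ≈ 28,754.6348.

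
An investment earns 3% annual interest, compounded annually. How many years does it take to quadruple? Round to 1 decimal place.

(1 + 0.03)^t = 4.
t = ln 4 / ln(1 + 0.03) ≈ 1.3863/0.0295588 ≈ 46.8995.

46.9 years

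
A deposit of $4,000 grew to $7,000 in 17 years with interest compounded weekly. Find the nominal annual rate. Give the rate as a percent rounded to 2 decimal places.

3.29%

(1 + r/52)^884 = 7,000/4,000 = 1.75.
1 + r/52 = 1.75^(1/884) ≈ 1.000633, so r/52 ≈ 0.00063325.
r ≈ 52·0.00063325 = 3.29290%.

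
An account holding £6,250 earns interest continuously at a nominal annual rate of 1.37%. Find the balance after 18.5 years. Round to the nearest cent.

£8,052.89

A = P·e^(rt) = 6,250·e^(0.0137·18.5) = 6,250·e^0.25345.
e^0.25345 ≈ 1.288462955, so A ≈ 8,052.8935.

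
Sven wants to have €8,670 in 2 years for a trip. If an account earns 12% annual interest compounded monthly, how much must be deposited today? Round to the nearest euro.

€6,828

Periodic rate = 12%/12 = 0.01; 24 periods.
P = 8,670/(1 + 0.01)^24 ≈ 8,670/1.269734649 ≈ 6,828.1983.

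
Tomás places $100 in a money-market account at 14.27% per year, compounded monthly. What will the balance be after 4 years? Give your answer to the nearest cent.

Growth factor = (1 + 0.1427/12)^48 ≈ 1.76373335.
A ≈ 100 × 1.76373335 ≈ 176.3733.

$176.37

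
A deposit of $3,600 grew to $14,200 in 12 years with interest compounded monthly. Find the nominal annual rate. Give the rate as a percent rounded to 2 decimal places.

11.49%

(1 + r/12)^144 = 14,200/3,600 = 3.94444.
1 + r/12 = 3.94444^(1/144) ≈ 1.009575, so r/12 ≈ 0.00957547.
r ≈ 12·0.00957547 = 11.49057%.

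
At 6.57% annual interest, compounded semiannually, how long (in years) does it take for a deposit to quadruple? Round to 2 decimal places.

21.45 years

(1 + 0.03285)^(2t) = 4.
2t = ln 4 / ln(1 + 0.03285) ≈ 1.3863/0.032322 ≈ 42.8902.
t ≈ 21.4451.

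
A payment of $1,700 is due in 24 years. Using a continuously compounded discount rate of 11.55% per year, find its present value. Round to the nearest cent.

P = A·e^(−rt) = 1,700·e^(−2.772).
e^(−2.772) ≈ 0.06253680597, so P ≈ 106.3126.

$106.31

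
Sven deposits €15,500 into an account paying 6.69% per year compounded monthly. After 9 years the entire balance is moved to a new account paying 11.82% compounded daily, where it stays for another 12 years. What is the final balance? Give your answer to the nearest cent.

€116,680.36

Phase 1: 15,500·(1 + 0.005575)^108 ≈ 28,254.9279.
Phase 2: 28,254.9279·(1 + 0.1182/365)^4380 ≈ 116,680.3643.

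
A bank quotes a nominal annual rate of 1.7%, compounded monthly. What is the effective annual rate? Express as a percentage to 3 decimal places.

EAR = (1 + 1.7%/12)^12 − 1 = (1 + 0.00141667)^12 − 1.
(1 + 0.00141667)^12 ≈ 1.017133, so EAR ≈ 1.71331%.

1.713%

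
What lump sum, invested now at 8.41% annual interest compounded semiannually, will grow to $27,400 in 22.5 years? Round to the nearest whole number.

Periodic rate = 8.41%/2 = 0.04205; 45 periods.
P = 27,400/(1 + 0.04205)^45 ≈ 27,400/6.3824159876 ≈ 4,293.0451.

$4,293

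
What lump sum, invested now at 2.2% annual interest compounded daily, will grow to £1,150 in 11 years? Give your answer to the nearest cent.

£902.82

Periodic rate = 2.2%/365 = 0.000060274; 4015 periods.
P = 1,150/(1 + 0.022/365)^4015 ≈ 1,150/1.273784903 ≈ 902.8212.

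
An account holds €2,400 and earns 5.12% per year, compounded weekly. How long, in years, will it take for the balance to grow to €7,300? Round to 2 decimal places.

We need (1 + 0.000984615)^(52t) = 3.0417, so 52t = ln 3.0417 / ln 1.000985 ≈ 1130.3431.
t ≈ 1130.3431/52 = 21.7374 years.

21.74 years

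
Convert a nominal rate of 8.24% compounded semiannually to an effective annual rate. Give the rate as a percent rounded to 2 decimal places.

8.41%

One year is 2 periods at 0.0412 each: (1 + 0.0412)^2 ≈ 1.084097.
EAR = 1.084097 − 1 ≈ 8.40974%.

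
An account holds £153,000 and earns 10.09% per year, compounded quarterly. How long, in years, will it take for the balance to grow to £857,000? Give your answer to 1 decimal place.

(1 + 0.025225)^(4t) = 857,000/153,000 = 5.6013.
4t·ln(1 + 0.025225) = ln(5.6013); 4t = 1.723/0.0249121 ≈ 69.1632.
t ≈ 17.2908 years.

17.3 years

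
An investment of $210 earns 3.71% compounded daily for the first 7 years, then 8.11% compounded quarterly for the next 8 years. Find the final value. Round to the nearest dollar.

Phase 1: 210·(1 + 0.0371/365)^2555 ≈ 272.2700.
Phase 2: 272.2700·(1 + 0.020275)^32 ≈ 517.5493.

$518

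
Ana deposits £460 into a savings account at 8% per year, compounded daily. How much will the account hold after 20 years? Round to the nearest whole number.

£2,278

Periodic rate = 8%/365 = 0.000219178; periods = 365·20 = 7300.
A = 460·(1 + 0.08/365)^7300 ≈ 460·4.95216415 ≈ 2,277.9955.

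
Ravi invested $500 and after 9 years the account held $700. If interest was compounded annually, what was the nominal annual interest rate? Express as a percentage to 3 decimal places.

3.809%

(1 + r)^9 = 700/500 = 1.4.
1 + r = 1.4^(1/9) ≈ 1.038093, so r ≈ 0.0380934.
r ≈ 3.80934%.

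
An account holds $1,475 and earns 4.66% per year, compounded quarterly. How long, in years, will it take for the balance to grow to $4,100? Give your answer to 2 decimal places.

22.07 years

(1 + 0.01165)^(4t) = 4,100/1,475 = 2.7797.
4t·ln(1 + 0.01165) = ln(2.7797); 4t = 1.0223/0.0115827 ≈ 88.2637.
t ≈ 22.0659 years.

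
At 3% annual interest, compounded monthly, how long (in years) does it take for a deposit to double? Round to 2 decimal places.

23.13 years

(1 + 0.0025)^(12t) = 2.
12t = ln 2 / ln(1 + 0.0025) ≈ 0.69315/0.00249688 ≈ 277.6053.
t ≈ 23.1338.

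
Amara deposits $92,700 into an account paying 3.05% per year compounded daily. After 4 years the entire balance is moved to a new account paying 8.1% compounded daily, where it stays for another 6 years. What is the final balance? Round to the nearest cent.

$170,257.07

After 4 years at 3.05%: 92,700 × 1.12974834347 ≈ 104,727.6714.
Then 6 years at 8.1%: 104,727.6714 × 1.62571233861 ≈ 170,257.0677.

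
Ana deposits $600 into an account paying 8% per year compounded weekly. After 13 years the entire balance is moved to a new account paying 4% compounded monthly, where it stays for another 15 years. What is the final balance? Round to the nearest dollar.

Phase 1: 600·(1 + 0.08/52)^676 ≈ 1,696.1741.
Phase 2: 1,696.1741·(1 + 0.04/12)^180 ≈ 3,087.5485.

$3,088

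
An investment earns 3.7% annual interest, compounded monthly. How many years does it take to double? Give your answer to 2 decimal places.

18.76 years

(1 + 0.00308333)^(12t) = 2.
12t = ln 2 / ln(1 + 0.00308333) ≈ 0.69315/0.00307859 ≈ 225.1509.
t ≈ 18.7626.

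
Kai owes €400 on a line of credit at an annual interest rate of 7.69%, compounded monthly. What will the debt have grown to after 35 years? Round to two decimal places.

Periodic rate = 7.69%/12 = 0.00640833; periods = 12·35 = 420.
A = 400·(1 + 0.0769/12)^420 ≈ 400·14.62763654 ≈ 5,851.0546.

€5,851.05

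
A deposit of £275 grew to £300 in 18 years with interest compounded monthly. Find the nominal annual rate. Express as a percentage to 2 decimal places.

The 216-period growth factor is 300/275 = 1.09091.
r/12 = 1.09091^(1/216) − 1 ≈ 0.000402912, so r ≈ 12·0.000402912 = 0.48349%.

0.48%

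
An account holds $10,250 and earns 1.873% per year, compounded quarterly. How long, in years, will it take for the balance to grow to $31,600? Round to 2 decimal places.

We need (1 + 0.0046825)^(4t) = 3.0829, so 4t = ln 3.0829 / ln 1.004682 ≈ 241.0066.
t ≈ 241.0066/4 = 60.2516 years.

60.25 years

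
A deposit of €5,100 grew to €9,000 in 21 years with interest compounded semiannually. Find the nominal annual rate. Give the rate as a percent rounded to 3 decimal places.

2.723%

The 42-period growth factor is 9,000/5,100 = 1.76471.
r/2 = 1.76471^(1/42) − 1 ≈ 0.0136153, so r ≈ 2·0.0136153 = 2.72306%.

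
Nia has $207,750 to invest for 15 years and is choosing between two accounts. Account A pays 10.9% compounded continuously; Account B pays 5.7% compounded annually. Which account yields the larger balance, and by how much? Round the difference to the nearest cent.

Account A, by $588,482.91

A: e^(0.109·15) = e^1.635 ≈ 5.129457997027, so 207,750 × 5.129457997027 ≈ 1,065,644.8989.
B: (1 + 0.057)^15 ≈ 2.29680862105, so 207,750 × 2.29680862105 ≈ 477,161.9910.
Difference ≈ 588,482.9079 in favor of A.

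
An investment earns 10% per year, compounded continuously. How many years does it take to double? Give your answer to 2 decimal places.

e^(0.1t) = 2, so 0.1t = ln 2 ≈ 0.69315.
t ≈ 0.69315/0.1 ≈ 6.9315.

6.93 years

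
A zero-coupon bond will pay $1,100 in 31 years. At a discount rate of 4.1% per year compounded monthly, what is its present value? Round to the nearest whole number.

$309

Growth factor = (1 + 0.041/12)^372 ≈ 3.556701753.
P = 1,100/3.556701753 ≈ 309.2753.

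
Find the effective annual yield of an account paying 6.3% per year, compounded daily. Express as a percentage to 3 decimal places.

6.502%

One year is 365 periods at 0.000172603 each: (1 + 0.000172603)^365 ≈ 1.065021.
EAR = 1.065021 − 1 ≈ 6.50210%.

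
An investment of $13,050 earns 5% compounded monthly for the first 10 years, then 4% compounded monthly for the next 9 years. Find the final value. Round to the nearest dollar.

$30,789

Phase 1: 13,050·(1 + 0.05/12)^120 ≈ 21,493.4739.
Phase 2: 21,493.4739·(1 + 0.04/12)^108 ≈ 30,788.7906.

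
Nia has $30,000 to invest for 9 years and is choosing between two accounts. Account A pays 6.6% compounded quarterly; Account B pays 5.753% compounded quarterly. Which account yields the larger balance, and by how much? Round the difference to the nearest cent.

Account A, by $3,910.74

Account A growth factor: (1 + 0.0165)^36 ≈ 1.8024606283; balance ≈ 54,073.8188.
Account B growth factor: (1 + 0.0143825)^36 ≈ 1.6721026513; balance ≈ 50,163.0795.
Account A is larger by 3,910.7393.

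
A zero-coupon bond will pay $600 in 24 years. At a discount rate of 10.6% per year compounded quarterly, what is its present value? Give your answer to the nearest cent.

Growth factor = (1 + 0.0265)^96 ≈ 12.3157129.
P = 600/12.3157129 ≈ 48.7183.

$48.72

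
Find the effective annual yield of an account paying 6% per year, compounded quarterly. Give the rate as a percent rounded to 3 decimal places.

One year is 4 periods at 0.015 each: (1 + 0.015)^4 ≈ 1.061364.
EAR = 1.061364 − 1 ≈ 6.13636%.

6.136%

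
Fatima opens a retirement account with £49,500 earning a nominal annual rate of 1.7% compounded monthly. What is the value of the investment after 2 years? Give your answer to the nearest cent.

£51,210.71

Periodic rate = 1.7%/12 = 0.00141667; periods = 12·2 = 24.
A = 49,500·(1 + 0.017/12)^24 ≈ 49,500·1.0345597143 ≈ 51,210.7059.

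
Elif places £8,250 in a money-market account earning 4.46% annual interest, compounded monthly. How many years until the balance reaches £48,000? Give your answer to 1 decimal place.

(1 + 0.00371667)^(12t) = 48,000/8,250 = 5.8182.
12t·ln(1 + 0.00371667) = ln(5.8182); 12t = 1.761/0.00370978 ≈ 474.6883.
t ≈ 39.5574 years.

39.6 years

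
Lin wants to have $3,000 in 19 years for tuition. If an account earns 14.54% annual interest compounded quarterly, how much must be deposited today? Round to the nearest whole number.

$199

Growth factor = (1 + 0.03635)^76 ≈ 15.08309034.
P = 3,000/15.08309034 ≈ 198.8982.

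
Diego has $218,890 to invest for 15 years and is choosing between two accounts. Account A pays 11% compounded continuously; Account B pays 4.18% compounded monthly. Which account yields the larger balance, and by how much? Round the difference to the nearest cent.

Account A, by $730,442.95

A: e^(0.11·15) = e^1.65 ≈ 5.20697982718, so 218,890 × 5.20697982718 ≈ 1,139,755.8144.
B: (1 + 0.0418/12)^180 ≈ 1.86994777808, so 218,890 × 1.86994777808 ≈ 409,312.8691.
Difference ≈ 730,442.9452 in favor of A.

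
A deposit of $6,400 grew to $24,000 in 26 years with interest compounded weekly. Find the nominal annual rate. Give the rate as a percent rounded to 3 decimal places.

The 1352-period growth factor is 24,000/6,400 = 3.75.
r/52 = 3.75^(1/1352) − 1 ≈ 0.000978108, so r ≈ 52·0.000978108 = 5.08616%.

5.086%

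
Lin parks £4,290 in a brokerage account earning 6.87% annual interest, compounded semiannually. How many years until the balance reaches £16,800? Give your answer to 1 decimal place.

20.2 years

We need (1 + 0.03435)^(2t) = 3.9161, so 2t = ln 3.9161 / ln 1.03435 ≈ 40.4194.
t ≈ 40.4194/2 = 20.2097 years.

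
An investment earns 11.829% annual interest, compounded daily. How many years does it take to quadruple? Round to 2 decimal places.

11.72 years

(1 + 0.000324082)^(365t) = 4.
365t = ln 4 / ln(1 + 0.000324082) ≈ 1.3863/0.00032403 ≈ 4278.2943.
t ≈ 11.7214.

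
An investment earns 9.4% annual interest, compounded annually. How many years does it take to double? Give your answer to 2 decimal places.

(1 + 0.094)^t = 2.
t = ln 2 / ln(1 + 0.094) ≈ 0.69315/0.0898407 ≈ 7.7153.

7.72 years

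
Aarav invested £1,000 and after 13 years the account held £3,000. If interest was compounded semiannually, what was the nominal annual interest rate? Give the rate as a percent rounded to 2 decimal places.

(1 + r/2)^26 = 3,000/1,000 = 3.
1 + r/2 = 3^(1/26) ≈ 1.04316, so r/2 ≈ 0.0431597.
r ≈ 2·0.0431597 = 8.63195%.

8.63%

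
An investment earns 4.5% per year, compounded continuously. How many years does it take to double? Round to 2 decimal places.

e^(0.045t) = 2, so 0.045t = ln 2 ≈ 0.69315.
t ≈ 0.69315/0.045 ≈ 15.4033.

15.40 years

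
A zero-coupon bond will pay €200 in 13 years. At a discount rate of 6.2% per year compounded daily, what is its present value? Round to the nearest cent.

Growth factor = (1 + 0.062/365)^4745 ≈ 2.23878107.
P = 200/2.23878107 ≈ 89.3343.

€89.33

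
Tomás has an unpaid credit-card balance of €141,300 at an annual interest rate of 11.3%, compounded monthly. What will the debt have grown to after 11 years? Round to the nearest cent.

€486,905.14

Periodic rate = 11.3%/12 = 0.00941667; periods = 12·11 = 132.
A = 141,300·(1 + 0.113/12)^132 ≈ 141,300·3.44589623028 ≈ 486,905.1373.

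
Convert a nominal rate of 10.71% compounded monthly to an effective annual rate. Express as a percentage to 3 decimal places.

11.252%

EAR = (1 + 10.71%/12)^12 − 1 = (1 + 0.008925)^12 − 1.
(1 + 0.008925)^12 ≈ 1.112517, so EAR ≈ 11.25169%.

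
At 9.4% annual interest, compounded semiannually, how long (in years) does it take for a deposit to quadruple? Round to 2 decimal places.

15.09 years

(1 + 0.047)^(2t) = 4.
2t = ln 4 / ln(1 + 0.047) ≈ 1.3863/0.0459289 ≈ 30.1835.
t ≈ 15.0917.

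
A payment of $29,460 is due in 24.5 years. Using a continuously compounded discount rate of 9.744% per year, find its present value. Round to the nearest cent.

P = A·e^(−rt) = 29,460·e^(−2.38728).
e^(−2.38728) ≈ 0.091879255882, so P ≈ 2,706.7629.

$2,706.76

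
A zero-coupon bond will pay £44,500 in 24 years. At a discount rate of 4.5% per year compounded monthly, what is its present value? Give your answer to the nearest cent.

Periodic rate = 4.5%/12 = 0.00375; 288 periods.
P = 44,500/(1 + 0.00375)^288 ≈ 44,500/2.938737444 ≈ 15,142.5573.

£15,142.56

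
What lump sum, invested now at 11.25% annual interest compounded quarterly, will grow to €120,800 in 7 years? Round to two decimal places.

Growth factor = (1 + 0.028125)^28 ≈ 2.17413120596.
P = 120,800/2.17413120596 ≈ 55,562.4240.

€55,562.42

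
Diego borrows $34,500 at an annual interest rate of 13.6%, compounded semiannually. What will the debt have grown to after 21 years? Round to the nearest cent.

Periodic rate = 13.6%/2 = 0.068; periods = 2·21 = 42.
A = 34,500·(1 + 0.068)^42 ≈ 34,500·15.8486623525 ≈ 546,778.8512.

$546,778.85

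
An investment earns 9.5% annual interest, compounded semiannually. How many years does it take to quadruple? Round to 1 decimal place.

14.9 years

(1 + 0.0475)^(2t) = 4.
2t = ln 4 / ln(1 + 0.0475) ≈ 1.3863/0.0464064 ≈ 29.8729.
t ≈ 14.9365.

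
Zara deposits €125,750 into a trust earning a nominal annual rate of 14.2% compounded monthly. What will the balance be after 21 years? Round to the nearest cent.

Growth factor = (1 + 0.142/12)^252 ≈ 19.38490099676.
A ≈ 125,750 × 19.38490099676 ≈ 2,437,651.3003.

€2,437,651.30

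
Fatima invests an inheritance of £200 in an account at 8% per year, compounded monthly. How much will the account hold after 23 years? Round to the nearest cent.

Periodic rate = 8%/12 = 0.00666667; periods = 12·23 = 276.
A = 200·(1 + 0.08/12)^276 ≈ 200·6.258207426 ≈ 1,251.6415.

£1,251.64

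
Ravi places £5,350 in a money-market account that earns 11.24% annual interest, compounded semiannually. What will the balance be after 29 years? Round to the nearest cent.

£127,535.55

Periodic rate = 11.24%/2 = 0.0562; periods = 2·29 = 58.
A = 5,350·(1 + 0.0562)^58 ≈ 5,350·23.8384197623 ≈ 127,535.5457.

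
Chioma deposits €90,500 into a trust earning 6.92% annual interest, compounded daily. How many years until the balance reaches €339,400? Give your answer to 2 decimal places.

19.10 years

We need (1 + 0.000189589)^(365t) = 3.7503, so 365t = ln 3.7503 / ln 1.00019 ≈ 6972.7385.
t ≈ 6972.7385/365 = 19.1034 years.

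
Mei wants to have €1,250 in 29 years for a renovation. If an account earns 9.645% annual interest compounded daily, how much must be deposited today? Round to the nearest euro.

Growth factor = (1 + 0.09645/365)^10585 ≈ 16.39014943.
P = 1,250/16.39014943 ≈ 76.2653.

€76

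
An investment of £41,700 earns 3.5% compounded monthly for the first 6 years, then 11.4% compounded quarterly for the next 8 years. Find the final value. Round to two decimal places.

After 6 years at 3.5%: 41,700 × 1.23330103671 ≈ 51,428.6532.
Then 8 years at 11.4%: 51,428.6532 × 2.45774868826 ≈ 126,398.7050.

£126,398.71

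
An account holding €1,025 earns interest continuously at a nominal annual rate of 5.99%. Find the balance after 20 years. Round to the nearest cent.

A = P·e^(rt) = 1,025·e^(0.0599·20) = 1,025·e^1.198.
e^1.198 ≈ 3.313483325, so A ≈ 3,396.3204.

€3,396.32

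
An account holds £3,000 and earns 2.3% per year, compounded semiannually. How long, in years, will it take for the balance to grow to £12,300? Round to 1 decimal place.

61.7 years

(1 + 0.0115)^(2t) = 12,300/3,000 = 4.1.
2t·ln(1 + 0.0115) = ln(4.1); 2t = 1.411/0.0114344 ≈ 123.3987.
t ≈ 61.6993 years.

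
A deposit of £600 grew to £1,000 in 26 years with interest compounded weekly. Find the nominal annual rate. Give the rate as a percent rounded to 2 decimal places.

1.97%

The 1352-period growth factor is 1,000/600 = 1.66667.
r/52 = 1.66667^(1/1352) − 1 ≈ 0.000377901, so r ≈ 52·0.000377901 = 1.96509%.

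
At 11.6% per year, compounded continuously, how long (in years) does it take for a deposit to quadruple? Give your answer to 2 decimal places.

e^(0.116t) = 4, so 0.116t = ln 4 ≈ 1.3863.
t ≈ 1.3863/0.116 ≈ 11.9508.

11.95 years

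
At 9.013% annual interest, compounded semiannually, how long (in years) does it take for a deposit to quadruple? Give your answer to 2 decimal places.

(1 + 0.045065)^(2t) = 4.
2t = ln 4 / ln(1 + 0.045065) ≈ 1.3863/0.0440791 ≈ 31.4502.
t ≈ 15.7251.

15.73 years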